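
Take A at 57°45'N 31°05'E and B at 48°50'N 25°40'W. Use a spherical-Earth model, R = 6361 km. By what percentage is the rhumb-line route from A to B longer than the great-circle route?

2.8%

Great circle: σ = 0.5930 rad → d_gc = Rσ = 3772.3 km
Rhumb: Δφ = -0.1556, Δλ = -0.9905, Δψ = -0.2616, q = Δφ/Δψ = 0.5950 → d_rh = R√(Δφ²+q²Δλ²) = 3877.0 km
Excess = (3877.0 − 3772.3) / 3772.3 = 104.7 / 3772.3 = 2.78% ≈ 2.8%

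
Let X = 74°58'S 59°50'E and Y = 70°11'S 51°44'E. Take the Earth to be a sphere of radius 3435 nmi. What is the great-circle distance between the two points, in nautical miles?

321 nmi

Haversine: a = sin²(Δφ/2)+cos φ₁ cos φ₂ sin²(Δλ/2) = 0.00218;  σ = 2·atan2(√a,√(1−a))
σ = 5.352° → d = Rσ = 3435·0.09342 = 321 nmi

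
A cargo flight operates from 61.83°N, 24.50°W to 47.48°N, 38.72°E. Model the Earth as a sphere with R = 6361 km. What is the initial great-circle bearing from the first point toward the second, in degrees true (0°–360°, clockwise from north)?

82.5°

N = sin Δλ·cos φ₂ = +0.6034;  D = cos φ₁ sin φ₂ − sin φ₁ cos φ₂ cos Δλ = +0.0795
initial course = atan2(N, D) = 82.49°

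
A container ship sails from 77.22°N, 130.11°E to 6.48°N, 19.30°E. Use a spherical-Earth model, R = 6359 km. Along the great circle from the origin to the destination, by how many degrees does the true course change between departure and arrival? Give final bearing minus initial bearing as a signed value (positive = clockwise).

At departure: θ₁ = atan2(sin Δλ cos φ₂, cos φ₁ sin φ₂ − sin φ₁ cos φ₂ cos Δλ) = 291.68°
At arrival: θ₂ = atan2(sin Δλ cos φ₁, −cos φ₂ sin φ₁ + sin φ₂ cos φ₁ cos Δλ) = 191.94°
Δθ = θ₂ − θ₁ = -99.7°

-99.7°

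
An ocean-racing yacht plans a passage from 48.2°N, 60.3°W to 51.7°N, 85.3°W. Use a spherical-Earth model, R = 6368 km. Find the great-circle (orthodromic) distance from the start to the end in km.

cos σ = sin φ₁ sin φ₂ + cos φ₁ cos φ₂ cos Δλ
      = sin(48.20°)sin(51.70°) + cos(48.20°)cos(51.70°)cos(-25.00°) = 0.9594
σ = 16.376° → d = Rσ = 6368·0.28582 = 1820 km

1820 km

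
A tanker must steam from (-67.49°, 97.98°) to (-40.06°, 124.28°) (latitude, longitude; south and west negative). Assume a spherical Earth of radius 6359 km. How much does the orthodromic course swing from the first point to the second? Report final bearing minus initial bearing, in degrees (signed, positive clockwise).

-22.0°

Initial bearing θ₁ = atan2(sin Δλ cos φ₂, cos φ₁ sin φ₂ − sin φ₁ cos φ₂ cos Δλ) = 41.19°
Final bearing θ₂ = (initial bearing from the destination back to the start) + 180° = 19.23°
Δθ = θ₂ − θ₁ = -22.0°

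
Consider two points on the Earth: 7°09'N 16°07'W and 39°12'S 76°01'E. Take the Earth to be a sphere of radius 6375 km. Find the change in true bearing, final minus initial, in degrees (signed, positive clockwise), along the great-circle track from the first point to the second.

At departure: θ₁ = atan2(sin Δλ cos φ₂, cos φ₁ sin φ₂ − sin φ₁ cos φ₂ cos Δλ) = 128.84°
At arrival: θ₂ = atan2(sin Δλ cos φ₁, −cos φ₂ sin φ₁ + sin φ₂ cos φ₁ cos Δλ) = 94.22°
Δθ = θ₂ − θ₁ = -34.6°

-34.6°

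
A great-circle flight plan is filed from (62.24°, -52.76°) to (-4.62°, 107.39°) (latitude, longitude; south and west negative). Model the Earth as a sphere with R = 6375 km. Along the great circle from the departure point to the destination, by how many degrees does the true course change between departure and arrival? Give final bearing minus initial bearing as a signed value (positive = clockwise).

+146.3°

At departure: θ₁ = atan2(sin Δλ cos φ₂, cos φ₁ sin φ₂ − sin φ₁ cos φ₂ cos Δλ) = 23.14°
At arrival: θ₂ = atan2(sin Δλ cos φ₁, −cos φ₂ sin φ₁ + sin φ₂ cos φ₁ cos Δλ) = 169.42°
Δθ = θ₂ − θ₁ = +146.3°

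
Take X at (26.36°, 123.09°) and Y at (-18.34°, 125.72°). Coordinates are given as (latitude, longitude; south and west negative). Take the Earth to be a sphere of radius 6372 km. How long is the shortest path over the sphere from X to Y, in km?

4979 km

Haversine: a = sin²(Δφ/2)+cos φ₁ cos φ₂ sin²(Δλ/2) = 0.14505;  σ = 2·atan2(√a,√(1−a))
σ = 44.773° → d = Rσ = 6372·0.78143 = 4979 km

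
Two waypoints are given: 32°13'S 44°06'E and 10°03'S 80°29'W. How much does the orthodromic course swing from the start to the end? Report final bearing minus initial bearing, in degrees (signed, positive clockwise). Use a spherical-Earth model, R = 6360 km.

+69.9°

Initial bearing θ₁ = atan2(sin Δλ cos φ₂, cos φ₁ sin φ₂ − sin φ₁ cos φ₂ cos Δλ) = 241.20°
Final bearing θ₂ = (initial bearing from the destination back to the start) + 180° = 311.15°
Δθ = θ₂ − θ₁ = +69.9°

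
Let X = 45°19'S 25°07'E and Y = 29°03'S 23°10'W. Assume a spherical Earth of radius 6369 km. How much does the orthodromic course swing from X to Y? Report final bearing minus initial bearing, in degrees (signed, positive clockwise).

+30.6°

At departure: θ₁ = atan2(sin Δλ cos φ₂, cos φ₁ sin φ₂ − sin φ₁ cos φ₂ cos Δλ) = 276.31°
At arrival: θ₂ = atan2(sin Δλ cos φ₁, −cos φ₂ sin φ₁ + sin φ₂ cos φ₁ cos Δλ) = 306.92°
Δθ = θ₂ − θ₁ = +30.6°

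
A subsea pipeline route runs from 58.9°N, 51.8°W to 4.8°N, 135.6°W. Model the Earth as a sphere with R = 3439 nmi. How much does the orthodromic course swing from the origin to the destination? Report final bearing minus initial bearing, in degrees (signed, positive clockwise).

-56.0°

At departure: θ₁ = atan2(sin Δλ cos φ₂, cos φ₁ sin φ₂ − sin φ₁ cos φ₂ cos Δλ) = 267.17°
At arrival: θ₂ = atan2(sin Δλ cos φ₁, −cos φ₂ sin φ₁ + sin φ₂ cos φ₁ cos Δλ) = 211.18°
Δθ = θ₂ − θ₁ = -56.0°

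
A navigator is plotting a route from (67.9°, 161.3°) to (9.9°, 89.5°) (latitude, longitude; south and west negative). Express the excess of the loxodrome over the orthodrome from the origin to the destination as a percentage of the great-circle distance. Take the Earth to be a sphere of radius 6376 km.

Great circle: σ = 1.2921 rad → d_gc = Rσ = 8238.7 km
Rhumb: Δφ = -1.0123, Δλ = -1.2531, Δψ = -1.4596, q = Δφ/Δψ = 0.6935 → d_rh = R√(Δφ²+q²Δλ²) = 8506.7 km
Excess = (8506.7 − 8238.7) / 8238.7 = 268.0 / 8238.7 = 3.253% ≈ 3.3%

3.3%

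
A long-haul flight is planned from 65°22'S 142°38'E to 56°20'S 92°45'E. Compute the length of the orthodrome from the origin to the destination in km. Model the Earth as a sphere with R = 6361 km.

2789 km

Haversine: a = sin²(Δφ/2)+cos φ₁ cos φ₂ sin²(Δλ/2) = 0.04729;  σ = 2·atan2(√a,√(1−a))
σ = 25.120° → d = Rσ = 6361·0.43843 = 2789 km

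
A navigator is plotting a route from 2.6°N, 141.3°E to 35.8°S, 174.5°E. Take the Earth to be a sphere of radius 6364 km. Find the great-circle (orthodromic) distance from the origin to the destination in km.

5481 km

cos σ = sin φ₁ sin φ₂ + cos φ₁ cos φ₂ cos Δλ
      = sin(2.60°)sin(-35.80°) + cos(2.60°)cos(-35.80°)cos(33.20°) = 0.6514
σ = 49.350° → d = Rσ = 6364·0.86132 = 5481 km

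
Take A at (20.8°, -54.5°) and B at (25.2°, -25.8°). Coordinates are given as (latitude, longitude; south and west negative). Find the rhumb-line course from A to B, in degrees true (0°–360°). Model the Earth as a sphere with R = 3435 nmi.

Meridional parts: M(φ₁)=+0.3713, M(φ₂)=+0.4547 → ΔM = +0.0835;  Δλ = +0.5009 rad
tan C = Δλ / ΔM = +6.0022 → C = 80.54°

80.5°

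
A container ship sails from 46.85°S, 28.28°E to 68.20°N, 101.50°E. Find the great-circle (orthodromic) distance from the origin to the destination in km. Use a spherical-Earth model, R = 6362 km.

Haversine: a = sin²(Δφ/2)+cos φ₁ cos φ₂ sin²(Δλ/2) = 0.80203;  σ = 2·atan2(√a,√(1−a))
σ = 127.162° → d = Rσ = 6362·2.21939 = 14120 km

14120 km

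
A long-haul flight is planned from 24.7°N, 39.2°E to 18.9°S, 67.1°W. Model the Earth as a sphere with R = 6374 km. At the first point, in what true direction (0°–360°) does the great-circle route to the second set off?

θ = atan2( sin Δλ·cos φ₂ ,  cos φ₁ sin φ₂ − sin φ₁ cos φ₂ cos Δλ )
  = atan2(-0.9081, -0.1833) = 258.59°

258.6°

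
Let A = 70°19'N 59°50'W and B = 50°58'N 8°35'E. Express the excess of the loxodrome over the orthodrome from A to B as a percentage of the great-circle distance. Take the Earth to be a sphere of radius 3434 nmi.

4.8%

Great circle: σ = 0.6276 rad → d_gc = Rσ = 2155.3 nmi
Rhumb: Δφ = -0.3377, Δλ = +1.1941, Δψ = -0.7145, q = Δφ/Δψ = 0.4727 → d_rh = R√(Δφ²+q²Δλ²) = 2258.7 nmi
Excess = (2258.7 − 2155.3) / 2155.3 = 103.4 / 2155.3 = 4.80% ≈ 4.8%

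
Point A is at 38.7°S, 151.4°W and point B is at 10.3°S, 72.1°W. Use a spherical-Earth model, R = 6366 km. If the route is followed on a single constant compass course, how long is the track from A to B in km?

8507 km

Rhumb course C = atan2(Δλ, Δψ) with Δψ = ln[tan(π/4+φ₂/2)/tan(π/4+φ₁/2)] = +0.5528, Δλ = +1.3840 → C = 68.23°
d = R·|Δφ| / |cos C| = 6366·0.49567 / 0.37093 = 8507 km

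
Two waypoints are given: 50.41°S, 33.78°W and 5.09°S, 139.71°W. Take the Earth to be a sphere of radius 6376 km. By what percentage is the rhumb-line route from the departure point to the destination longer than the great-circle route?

Great circle: σ = 1.6768 rad → d_gc = Rσ = 10691.6 km
Rhumb: Δφ = +0.7910, Δλ = -1.8488, Δψ = +0.9329, q = Δφ/Δψ = 0.8479 → d_rh = R√(Δφ²+q²Δλ²) = 11195.1 km
Excess = (11195.1 − 10691.6) / 10691.6 = 503.5 / 10691.6 = 4.71% ≈ 4.7%

4.7%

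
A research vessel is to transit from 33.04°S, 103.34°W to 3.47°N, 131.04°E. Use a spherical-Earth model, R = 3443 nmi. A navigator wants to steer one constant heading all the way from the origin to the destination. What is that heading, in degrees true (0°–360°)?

287.0°

Δψ = ln[tan(π/4+φ₂/2)/tan(π/4+φ₁/2)] = +0.6722
Δλ = -2.1925 rad (taken the short way round)
course = atan2(Δλ, Δψ) = 287.04°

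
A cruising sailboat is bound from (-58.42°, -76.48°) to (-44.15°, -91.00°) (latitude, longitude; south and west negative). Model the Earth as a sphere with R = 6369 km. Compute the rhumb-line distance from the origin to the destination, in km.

Δψ = ln[tan(π/4+φ₂/2)/tan(π/4+φ₁/2)] = +0.4025;  Δφ = +0.2491 rad,  Δλ = -0.2534 rad
q = Δφ/Δψ = 0.6187
d = R·√(Δφ² + q²Δλ²) = 6369·0.29431 = 1874 km

1874 km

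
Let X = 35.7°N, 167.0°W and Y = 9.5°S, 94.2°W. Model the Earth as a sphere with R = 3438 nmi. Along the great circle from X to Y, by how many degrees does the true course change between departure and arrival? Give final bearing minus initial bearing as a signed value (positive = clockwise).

+20.5°

Initial bearing θ₁ = atan2(sin Δλ cos φ₂, cos φ₁ sin φ₂ − sin φ₁ cos φ₂ cos Δλ) = 107.89°
Final bearing θ₂ = (initial bearing from the destination back to the start) + 180° = 128.41°
Δθ = θ₂ − θ₁ = +20.5°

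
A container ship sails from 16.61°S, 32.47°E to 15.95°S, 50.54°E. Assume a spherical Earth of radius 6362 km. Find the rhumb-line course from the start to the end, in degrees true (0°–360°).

87.8°

Δψ = ln[tan(π/4+φ₂/2)/tan(π/4+φ₁/2)] = +0.0120
Δλ = +0.3154 rad (taken the short way round)
course = atan2(Δλ, Δψ) = 87.82°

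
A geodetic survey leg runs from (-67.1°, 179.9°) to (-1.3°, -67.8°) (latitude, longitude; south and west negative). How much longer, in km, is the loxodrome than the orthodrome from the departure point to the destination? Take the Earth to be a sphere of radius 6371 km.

Great circle: cos σ = sin φ₁ sin φ₂ + cos φ₁ cos φ₂ cos Δλ,  σ = 1.6979 rad → d_gc = 10817.0 km
Rhumb line: Δψ = +1.5741, q = Δφ/Δψ = 0.7296, d_rh = R√(Δφ²+q²Δλ²) = 11684.6 km
Excess = 11684.6 − 10817.0 = 867.6 ≈ 868 km

868 km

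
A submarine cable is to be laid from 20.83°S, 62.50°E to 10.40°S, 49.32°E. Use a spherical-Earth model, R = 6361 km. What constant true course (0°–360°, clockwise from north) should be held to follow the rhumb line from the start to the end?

309.5°

Δψ = ln[tan(π/4+φ₂/2)/tan(π/4+φ₁/2)] = +0.1893
Δλ = -0.2300 rad (taken the short way round)
course = atan2(Δλ, Δψ) = 309.45°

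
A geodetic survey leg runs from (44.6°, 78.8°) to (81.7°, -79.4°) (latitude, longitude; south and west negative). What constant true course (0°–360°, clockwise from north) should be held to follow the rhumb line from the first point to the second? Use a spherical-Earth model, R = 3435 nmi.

Meridional parts: M(φ₁)=+0.8715, M(φ₂)=+2.6234 → ΔM = +1.7518;  Δλ = -2.7611 rad
tan C = Δλ / ΔM = -1.5761 → C = 302.39°

302.4°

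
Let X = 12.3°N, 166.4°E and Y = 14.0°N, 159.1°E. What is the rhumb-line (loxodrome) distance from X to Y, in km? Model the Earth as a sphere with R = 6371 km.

813 km

Rhumb course C = atan2(Δλ, Δψ) with Δψ = ln[tan(π/4+φ₂/2)/tan(π/4+φ₁/2)] = +0.0305, Δλ = -0.1274 → C = 283.45°
d = R·|Δφ| / |cos C| = 6371·0.02967 / 0.23260 = 813 km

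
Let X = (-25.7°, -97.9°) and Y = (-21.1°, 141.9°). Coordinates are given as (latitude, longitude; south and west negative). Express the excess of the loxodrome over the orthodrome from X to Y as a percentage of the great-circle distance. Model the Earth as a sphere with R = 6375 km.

4.6%

Great circle: σ = 1.8408 rad → d_gc = Rσ = 11735.2 km
Rhumb: Δφ = +0.0803, Δλ = -2.0979, Δψ = +0.0875, q = Δφ/Δψ = 0.9174 → d_rh = R√(Δφ²+q²Δλ²) = 12280.2 km
Excess = (12280.2 − 11735.2) / 11735.2 = 545.0 / 11735.2 = 4.64% ≈ 4.6%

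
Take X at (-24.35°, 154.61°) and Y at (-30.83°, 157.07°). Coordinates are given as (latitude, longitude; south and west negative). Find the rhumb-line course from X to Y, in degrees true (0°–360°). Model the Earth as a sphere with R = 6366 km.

161.4°

Meridional parts: M(φ₁)=-0.4384, M(φ₂)=-0.5661 → ΔM = -0.1277;  Δλ = +0.0429 rad
tan C = Δλ / ΔM = -0.3362 → C = 161.42°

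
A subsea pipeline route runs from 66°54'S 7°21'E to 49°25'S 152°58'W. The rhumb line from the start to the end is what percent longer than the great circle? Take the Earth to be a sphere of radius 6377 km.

Great circle: σ = 1.0948 rad → d_gc = Rσ = 6981.4 km
Rhumb: Δφ = +0.3051, Δλ = -2.7981, Δψ = +0.5929, q = Δφ/Δψ = 0.5146 → d_rh = R√(Δφ²+q²Δλ²) = 9386.7 km
Excess = (9386.7 − 6981.4) / 6981.4 = 2405.3 / 6981.4 = 34.453% ≈ 34.5%

34.5%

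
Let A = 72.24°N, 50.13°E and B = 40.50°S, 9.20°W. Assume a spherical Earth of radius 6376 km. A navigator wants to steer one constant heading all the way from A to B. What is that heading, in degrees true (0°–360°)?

Meridional parts: M(φ₁)=+1.8564, M(φ₂)=-0.7743 → ΔM = -2.6307;  Δλ = -1.0355 rad
tan C = Δλ / ΔM = +0.3936 → C = 201.49°

201.5°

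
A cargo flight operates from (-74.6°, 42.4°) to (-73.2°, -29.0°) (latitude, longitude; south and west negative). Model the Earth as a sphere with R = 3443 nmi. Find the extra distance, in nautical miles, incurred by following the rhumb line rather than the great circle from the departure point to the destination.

71 nmi

Great circle: cos σ = sin φ₁ sin φ₂ + cos φ₁ cos φ₂ cos Δλ,  σ = 0.3257 rad → d_gc = 1121.4 nmi
Rhumb line: Δψ = +0.0882, q = Δφ/Δψ = 0.2771, d_rh = R√(Δφ²+q²Δλ²) = 1192.1 nmi
Excess = 1192.1 − 1121.4 = 70.7 ≈ 71 nmi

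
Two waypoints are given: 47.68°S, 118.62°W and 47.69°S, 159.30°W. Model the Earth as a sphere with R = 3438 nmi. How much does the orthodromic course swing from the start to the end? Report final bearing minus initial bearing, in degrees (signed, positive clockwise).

+30.7°

Initial bearing θ₁ = atan2(sin Δλ cos φ₂, cos φ₁ sin φ₂ − sin φ₁ cos φ₂ cos Δλ) = 254.65°
Final bearing θ₂ = (initial bearing from the destination back to the start) + 180° = 285.31°
Δθ = θ₂ − θ₁ = +30.7°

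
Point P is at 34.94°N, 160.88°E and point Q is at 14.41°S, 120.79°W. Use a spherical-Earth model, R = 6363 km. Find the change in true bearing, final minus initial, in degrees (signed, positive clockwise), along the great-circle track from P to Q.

At departure: θ₁ = atan2(sin Δλ cos φ₂, cos φ₁ sin φ₂ − sin φ₁ cos φ₂ cos Δλ) = 108.44°
At arrival: θ₂ = atan2(sin Δλ cos φ₁, −cos φ₂ sin φ₁ + sin φ₂ cos φ₁ cos Δλ) = 126.59°
Δθ = θ₂ − θ₁ = +18.2°

+18.2°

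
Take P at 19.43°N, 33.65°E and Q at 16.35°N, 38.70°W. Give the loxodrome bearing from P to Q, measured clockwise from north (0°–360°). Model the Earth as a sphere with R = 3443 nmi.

Δψ = ln[tan(π/4+φ₂/2)/tan(π/4+φ₁/2)] = -0.0565
Δλ = -1.2627 rad (taken the short way round)
course = atan2(Δλ, Δψ) = 267.44°

267.4°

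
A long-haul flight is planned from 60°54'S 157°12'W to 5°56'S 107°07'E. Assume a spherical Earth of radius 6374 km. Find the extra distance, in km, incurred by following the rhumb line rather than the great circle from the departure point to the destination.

489 km

Great circle: cos σ = sin φ₁ sin φ₂ + cos φ₁ cos φ₂ cos Δλ,  σ = 1.5284 rad → d_gc = 9741.8 km
Rhumb line: Δψ = +1.2451, q = Δφ/Δψ = 0.7705, d_rh = R√(Δφ²+q²Δλ²) = 10230.4 km
Excess = 10230.4 − 9741.8 = 488.6 ≈ 489 km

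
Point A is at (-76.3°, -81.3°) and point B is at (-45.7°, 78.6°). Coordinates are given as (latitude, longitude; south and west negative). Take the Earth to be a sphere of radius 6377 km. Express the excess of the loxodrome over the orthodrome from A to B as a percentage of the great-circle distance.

33.2%

Great circle: σ = 1.0004 rad → d_gc = Rσ = 6379.3 km
Rhumb: Δφ = +0.5341, Δλ = +2.7908, Δψ = +1.2204, q = Δφ/Δψ = 0.4376 → d_rh = R√(Δφ²+q²Δλ²) = 8500.1 km
Excess = (8500.1 − 6379.3) / 6379.3 = 2120.8 / 6379.3 = 33.245% ≈ 33.2%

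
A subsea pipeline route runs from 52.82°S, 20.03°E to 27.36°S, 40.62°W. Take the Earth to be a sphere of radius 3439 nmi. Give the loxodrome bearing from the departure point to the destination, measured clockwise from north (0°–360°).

Δψ = ln[tan(π/4+φ₂/2)/tan(π/4+φ₁/2)] = +0.5928
Δλ = -1.0585 rad (taken the short way round)
course = atan2(Δλ, Δψ) = 299.25°

299.3°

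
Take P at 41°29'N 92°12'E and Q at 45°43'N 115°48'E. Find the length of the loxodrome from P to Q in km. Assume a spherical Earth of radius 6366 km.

1955 km

Rhumb course C = atan2(Δλ, Δψ) with Δψ = ln[tan(π/4+φ₂/2)/tan(π/4+φ₁/2)] = +0.1021, Δλ = +0.4119 → C = 76.08°
d = R·|Δφ| / |cos C| = 6366·0.07389 / 0.24058 = 1955 km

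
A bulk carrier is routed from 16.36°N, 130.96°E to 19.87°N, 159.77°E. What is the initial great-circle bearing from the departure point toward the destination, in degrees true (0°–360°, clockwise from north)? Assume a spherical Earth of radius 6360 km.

78.3°

θ = atan2( sin Δλ·cos φ₂ ,  cos φ₁ sin φ₂ − sin φ₁ cos φ₂ cos Δλ )
  = atan2(+0.4532, +0.0940) = 78.28°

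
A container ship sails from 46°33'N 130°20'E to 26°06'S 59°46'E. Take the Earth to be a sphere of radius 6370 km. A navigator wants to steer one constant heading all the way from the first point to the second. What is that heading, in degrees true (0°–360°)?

Meridional parts: M(φ₁)=+0.9202, M(φ₂)=-0.4722 → ΔM = -1.3923;  Δλ = -1.2316 rad
tan C = Δλ / ΔM = +0.8846 → C = 221.50°

221.5°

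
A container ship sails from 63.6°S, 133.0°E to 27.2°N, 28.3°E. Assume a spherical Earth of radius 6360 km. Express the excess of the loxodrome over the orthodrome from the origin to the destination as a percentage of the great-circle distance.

Great circle: σ = 2.1057 rad → d_gc = Rσ = 13392.4 km
Rhumb: Δφ = +1.5848, Δλ = -1.8274, Δψ = +1.9437, q = Δφ/Δψ = 0.8153 → d_rh = R√(Δφ²+q²Δλ²) = 13833.8 km
Excess = (13833.8 − 13392.4) / 13392.4 = 441.4 / 13392.4 = 3.30% ≈ 3.3%

3.3%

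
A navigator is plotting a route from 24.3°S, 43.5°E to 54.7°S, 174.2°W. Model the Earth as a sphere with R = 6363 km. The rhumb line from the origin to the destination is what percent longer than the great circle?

Great circle: σ = 1.6517 rad → d_gc = Rσ = 10510.0 km
Rhumb: Δφ = -0.5306, Δλ = +2.4836, Δψ = -0.7077, q = Δφ/Δψ = 0.7497 → d_rh = R√(Δφ²+q²Δλ²) = 12319.5 km
Excess = (12319.5 − 10510.0) / 10510.0 = 1809.5 / 10510.0 = 17.22% ≈ 17.2%

17.2%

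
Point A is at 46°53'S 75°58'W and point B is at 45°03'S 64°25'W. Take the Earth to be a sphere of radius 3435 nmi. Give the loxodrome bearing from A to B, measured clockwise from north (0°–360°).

77.1°

Δψ = ln[tan(π/4+φ₂/2)/tan(π/4+φ₁/2)] = +0.0460
Δλ = +0.2016 rad (taken the short way round)
course = atan2(Δλ, Δψ) = 77.13°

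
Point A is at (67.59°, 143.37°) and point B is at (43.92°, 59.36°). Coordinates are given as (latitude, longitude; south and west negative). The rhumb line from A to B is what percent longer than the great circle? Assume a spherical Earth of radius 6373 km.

Great circle: σ = 0.8367 rad → d_gc = Rσ = 5332.2 km
Rhumb: Δφ = -0.4131, Δλ = -1.4663, Δψ = -0.7640, q = Δφ/Δψ = 0.5407 → d_rh = R√(Δφ²+q²Δλ²) = 5697.4 km
Excess = (5697.4 − 5332.2) / 5332.2 = 365.2 / 5332.2 = 6.849% ≈ 6.8%

6.8%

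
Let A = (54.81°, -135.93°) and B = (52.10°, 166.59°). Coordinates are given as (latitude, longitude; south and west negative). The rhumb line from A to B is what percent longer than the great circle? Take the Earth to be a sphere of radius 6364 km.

2.9%

Great circle: σ = 0.5823 rad → d_gc = Rσ = 3705.9 km
Rhumb: Δφ = -0.0473, Δλ = -1.0032, Δψ = -0.0795, q = Δφ/Δψ = 0.5952 → d_rh = R√(Δφ²+q²Δλ²) = 3811.9 km
Excess = (3811.9 − 3705.9) / 3705.9 = 106.0 / 3705.9 = 2.86% ≈ 2.9%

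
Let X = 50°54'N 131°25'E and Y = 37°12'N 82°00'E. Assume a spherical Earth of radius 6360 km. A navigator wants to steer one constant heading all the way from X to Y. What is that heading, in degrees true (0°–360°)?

Meridional parts: M(φ₁)=+1.0354, M(φ₂)=+0.7004 → ΔM = -0.3350;  Δλ = -0.8625 rad
tan C = Δλ / ΔM = +2.5747 → C = 248.77°

248.8°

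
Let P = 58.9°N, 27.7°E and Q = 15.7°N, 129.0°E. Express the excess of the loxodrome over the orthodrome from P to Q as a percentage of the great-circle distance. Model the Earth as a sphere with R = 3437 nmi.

6.5%

Great circle: σ = 1.4361 rad → d_gc = Rσ = 4935.9 nmi
Rhumb: Δφ = -0.7540, Δλ = +1.7680, Δψ = -1.0017, q = Δφ/Δψ = 0.7527 → d_rh = R√(Δφ²+q²Δλ²) = 5257.1 nmi
Excess = (5257.1 − 4935.9) / 4935.9 = 321.2 / 4935.9 = 6.51% ≈ 6.5%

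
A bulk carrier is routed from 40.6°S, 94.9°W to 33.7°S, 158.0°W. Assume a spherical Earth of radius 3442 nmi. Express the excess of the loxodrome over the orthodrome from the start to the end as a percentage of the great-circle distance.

Great circle: σ = 0.8673 rad → d_gc = Rσ = 2985.3 nmi
Rhumb: Δφ = +0.1204, Δλ = -1.1013, Δψ = +0.1513, q = Δφ/Δψ = 0.7960 → d_rh = R√(Δφ²+q²Δλ²) = 3045.8 nmi
Excess = (3045.8 − 2985.3) / 2985.3 = 60.5 / 2985.3 = 2.03% ≈ 2.0%

2.0%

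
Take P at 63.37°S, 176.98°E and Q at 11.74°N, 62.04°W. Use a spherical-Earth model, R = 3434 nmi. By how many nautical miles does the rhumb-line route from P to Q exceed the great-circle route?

Great circle: cos σ = sin φ₁ sin φ₂ + cos φ₁ cos φ₂ cos Δλ,  σ = 1.9908 rad → d_gc = 6836.5 nmi
Rhumb line: Δψ = +1.6475, q = Δφ/Δψ = 0.7957, d_rh = R√(Δφ²+q²Δλ²) = 7318.1 nmi
Excess = 7318.1 − 6836.5 = 481.6 ≈ 482 nmi

482 nmi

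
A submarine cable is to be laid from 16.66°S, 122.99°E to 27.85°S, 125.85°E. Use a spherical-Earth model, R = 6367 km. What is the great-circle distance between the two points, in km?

1278 km

Haversine: a = sin²(Δφ/2)+cos φ₁ cos φ₂ sin²(Δλ/2) = 0.01003;  σ = 2·atan2(√a,√(1−a))
σ = 11.497° → d = Rσ = 6367·0.20067 = 1278 km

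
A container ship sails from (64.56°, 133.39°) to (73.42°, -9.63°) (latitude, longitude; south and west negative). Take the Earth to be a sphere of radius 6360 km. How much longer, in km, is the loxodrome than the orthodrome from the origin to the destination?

1269 km

Great circle: cos σ = sin φ₁ sin φ₂ + cos φ₁ cos φ₂ cos Δλ,  σ = 0.6958 rad → d_gc = 4425.0 km
Rhumb line: Δψ = +0.4377, q = Δφ/Δψ = 0.3533, d_rh = R√(Δφ²+q²Δλ²) = 5693.9 km
Excess = 5693.9 − 4425.0 = 1268.9 ≈ 1269 km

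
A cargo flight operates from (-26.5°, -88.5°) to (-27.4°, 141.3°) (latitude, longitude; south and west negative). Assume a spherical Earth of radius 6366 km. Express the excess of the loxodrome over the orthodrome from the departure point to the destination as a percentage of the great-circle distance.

7.6%

Great circle: σ = 1.8834 rad → d_gc = Rσ = 11989.5 km
Rhumb: Δφ = -0.0157, Δλ = -2.2724, Δψ = -0.0176, q = Δφ/Δψ = 0.8914 → d_rh = R√(Δφ²+q²Δλ²) = 12895.4 km
Excess = (12895.4 − 11989.5) / 11989.5 = 905.9 / 11989.5 = 7.56% ≈ 7.6%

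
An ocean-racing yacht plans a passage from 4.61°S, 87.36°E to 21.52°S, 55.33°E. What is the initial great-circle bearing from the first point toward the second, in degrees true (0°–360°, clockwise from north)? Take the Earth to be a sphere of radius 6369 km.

238.5°

N = sin Δλ·cos φ₂ = -0.4934;  D = cos φ₁ sin φ₂ − sin φ₁ cos φ₂ cos Δλ = -0.3023
initial course = atan2(N, D) = 238.51°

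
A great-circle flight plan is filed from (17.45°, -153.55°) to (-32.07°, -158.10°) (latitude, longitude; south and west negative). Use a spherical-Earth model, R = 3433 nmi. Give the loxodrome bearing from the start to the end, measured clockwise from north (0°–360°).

185.0°

Meridional parts: M(φ₁)=+0.3094, M(φ₂)=-0.5915 → ΔM = -0.9009;  Δλ = -0.0794 rad
tan C = Δλ / ΔM = +0.0882 → C = 185.04°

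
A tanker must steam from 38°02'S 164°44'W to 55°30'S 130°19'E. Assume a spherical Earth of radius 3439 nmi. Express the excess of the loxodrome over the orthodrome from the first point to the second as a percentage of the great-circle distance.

3.1%

Great circle: σ = 0.8001 rad → d_gc = Rσ = 2751.4 nmi
Rhumb: Δφ = -0.3049, Δλ = -1.1336, Δψ = -0.4508, q = Δφ/Δψ = 0.6762 → d_rh = R√(Δφ²+q²Δλ²) = 2837.0 nmi
Excess = (2837.0 − 2751.4) / 2751.4 = 85.6 / 2751.4 = 3.11% ≈ 3.1%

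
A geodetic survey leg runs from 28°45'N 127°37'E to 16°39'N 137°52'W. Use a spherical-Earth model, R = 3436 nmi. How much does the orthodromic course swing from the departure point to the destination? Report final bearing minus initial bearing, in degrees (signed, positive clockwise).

+45.6°

Initial bearing θ₁ = atan2(sin Δλ cos φ₂, cos φ₁ sin φ₂ − sin φ₁ cos φ₂ cos Δλ) = 73.25°
Final bearing θ₂ = (initial bearing from the destination back to the start) + 180° = 118.81°
Δθ = θ₂ − θ₁ = +45.6°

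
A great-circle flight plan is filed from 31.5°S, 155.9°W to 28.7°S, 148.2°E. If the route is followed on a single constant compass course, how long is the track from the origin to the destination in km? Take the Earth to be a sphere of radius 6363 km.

5379 km

Rhumb course C = atan2(Δλ, Δψ) with Δψ = ln[tan(π/4+φ₂/2)/tan(π/4+φ₁/2)] = +0.0565, Δλ = -0.9756 → C = 273.31°
d = R·|Δφ| / |cos C| = 6363·0.04887 / 0.05781 = 5379 km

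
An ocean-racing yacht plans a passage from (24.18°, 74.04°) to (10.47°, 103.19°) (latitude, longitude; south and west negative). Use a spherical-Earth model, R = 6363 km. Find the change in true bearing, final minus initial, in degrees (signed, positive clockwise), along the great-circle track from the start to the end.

+8.9°

Initial bearing θ₁ = atan2(sin Δλ cos φ₂, cos φ₁ sin φ₂ − sin φ₁ cos φ₂ cos Δλ) = 111.22°
Final bearing θ₂ = (initial bearing from the destination back to the start) + 180° = 120.14°
Δθ = θ₂ − θ₁ = +8.9°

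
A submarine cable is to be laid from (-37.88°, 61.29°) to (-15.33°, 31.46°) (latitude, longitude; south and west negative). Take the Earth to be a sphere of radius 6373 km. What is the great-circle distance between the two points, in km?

3854 km

Haversine: a = sin²(Δφ/2)+cos φ₁ cos φ₂ sin²(Δλ/2) = 0.08866;  σ = 2·atan2(√a,√(1−a))
σ = 34.645° → d = Rσ = 6373·0.60467 = 3854 km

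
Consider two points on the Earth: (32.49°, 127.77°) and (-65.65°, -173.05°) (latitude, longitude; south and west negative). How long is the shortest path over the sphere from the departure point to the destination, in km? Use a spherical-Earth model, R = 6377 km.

cos σ = sin φ₁ sin φ₂ + cos φ₁ cos φ₂ cos Δλ
      = sin(32.49°)sin(-65.65°) + cos(32.49°)cos(-65.65°)cos(59.18°) = -0.3112
σ = 108.131° → d = Rσ = 6377·1.88724 = 12035 km

12035 km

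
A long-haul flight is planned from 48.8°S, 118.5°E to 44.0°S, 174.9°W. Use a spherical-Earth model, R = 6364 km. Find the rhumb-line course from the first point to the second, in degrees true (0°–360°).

Meridional parts: M(φ₁)=-0.9785, M(φ₂)=-0.8569 → ΔM = +0.1216;  Δλ = +1.1624 rad
tan C = Δλ / ΔM = +9.5595 → C = 84.03°

84.0°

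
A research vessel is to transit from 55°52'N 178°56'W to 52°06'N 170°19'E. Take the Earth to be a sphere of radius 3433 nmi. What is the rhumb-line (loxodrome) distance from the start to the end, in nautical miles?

Rhumb course C = atan2(Δλ, Δψ) with Δψ = ln[tan(π/4+φ₂/2)/tan(π/4+φ₁/2)] = -0.1119, Δλ = -0.1876 → C = 239.19°
d = R·|Δφ| / |cos C| = 3433·0.06574 / 0.51221 = 441 nmi

441 nmi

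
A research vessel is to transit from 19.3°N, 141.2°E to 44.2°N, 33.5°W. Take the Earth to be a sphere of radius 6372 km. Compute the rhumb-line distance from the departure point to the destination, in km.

Rhumb course C = atan2(Δλ, Δψ) with Δψ = ln[tan(π/4+φ₂/2)/tan(π/4+φ₁/2)] = +0.5184, Δλ = -3.0491 → C = 279.65°
d = R·|Δφ| / |cos C| = 6372·0.43459 / 0.16760 = 16523 km

16523 km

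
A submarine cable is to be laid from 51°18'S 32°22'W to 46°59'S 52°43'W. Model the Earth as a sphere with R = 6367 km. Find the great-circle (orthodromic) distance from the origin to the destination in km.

Haversine: a = sin²(Δφ/2)+cos φ₁ cos φ₂ sin²(Δλ/2) = 0.01473;  σ = 2·atan2(√a,√(1−a))
σ = 13.942° → d = Rσ = 6367·0.24333 = 1549 km

1549 km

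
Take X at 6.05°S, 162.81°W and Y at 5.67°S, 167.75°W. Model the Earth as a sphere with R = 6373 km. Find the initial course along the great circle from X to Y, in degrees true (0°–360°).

274.2°

θ = atan2( sin Δλ·cos φ₂ ,  cos φ₁ sin φ₂ − sin φ₁ cos φ₂ cos Δλ )
  = atan2(-0.0857, +0.0062) = 274.17°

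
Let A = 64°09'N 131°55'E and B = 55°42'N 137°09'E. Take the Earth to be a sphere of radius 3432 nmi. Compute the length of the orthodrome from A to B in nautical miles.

530 nmi

Haversine: a = sin²(Δφ/2)+cos φ₁ cos φ₂ sin²(Δλ/2) = 0.00594;  σ = 2·atan2(√a,√(1−a))
σ = 8.840° → d = Rσ = 3432·0.15429 = 530 nmi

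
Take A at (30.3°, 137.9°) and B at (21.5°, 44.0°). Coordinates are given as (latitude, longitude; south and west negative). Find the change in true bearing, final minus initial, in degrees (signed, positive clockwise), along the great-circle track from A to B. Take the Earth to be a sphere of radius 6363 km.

-50.3°

At departure: θ₁ = atan2(sin Δλ cos φ₂, cos φ₁ sin φ₂ − sin φ₁ cos φ₂ cos Δλ) = 290.57°
At arrival: θ₂ = atan2(sin Δλ cos φ₁, −cos φ₂ sin φ₁ + sin φ₂ cos φ₁ cos Δλ) = 240.32°
Δθ = θ₂ − θ₁ = -50.3°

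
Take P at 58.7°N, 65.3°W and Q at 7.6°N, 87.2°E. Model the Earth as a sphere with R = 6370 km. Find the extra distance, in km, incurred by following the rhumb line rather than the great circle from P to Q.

Great circle: cos σ = sin φ₁ sin φ₂ + cos φ₁ cos φ₂ cos Δλ,  σ = 1.9217 rad → d_gc = 12241.3 km
Rhumb line: Δψ = -1.1394, q = Δφ/Δψ = 0.7827, d_rh = R√(Δφ²+q²Δλ²) = 14435.9 km
Excess = 14435.9 − 12241.3 = 2194.6 ≈ 2195 km

2195 km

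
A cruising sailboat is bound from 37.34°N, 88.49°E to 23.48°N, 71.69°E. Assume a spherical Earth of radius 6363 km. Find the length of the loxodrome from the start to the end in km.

Δψ = ln[tan(π/4+φ₂/2)/tan(π/4+φ₁/2)] = -0.2817;  Δφ = -0.2419 rad,  Δλ = -0.2932 rad
q = Δφ/Δψ = 0.8589
d = R·√(Δφ² + q²Δλ²) = 6363·0.34919 = 2222 km

2222 km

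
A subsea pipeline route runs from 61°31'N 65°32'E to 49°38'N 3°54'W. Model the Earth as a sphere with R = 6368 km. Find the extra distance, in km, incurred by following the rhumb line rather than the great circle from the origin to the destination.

Great circle: cos σ = sin φ₁ sin φ₂ + cos φ₁ cos φ₂ cos Δλ,  σ = 0.6790 rad → d_gc = 4323.9 km
Rhumb line: Δψ = -0.3704, q = Δφ/Δψ = 0.5600, d_rh = R√(Δφ²+q²Δλ²) = 4518.5 km
Excess = 4518.5 − 4323.9 = 194.6 ≈ 195 km

195 km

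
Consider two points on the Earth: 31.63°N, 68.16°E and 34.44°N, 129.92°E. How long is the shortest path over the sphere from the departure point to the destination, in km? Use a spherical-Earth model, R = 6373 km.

5677 km

Haversine: a = sin²(Δφ/2)+cos φ₁ cos φ₂ sin²(Δλ/2) = 0.18557;  σ = 2·atan2(√a,√(1−a))
σ = 51.035° → d = Rσ = 6373·0.89072 = 5677 km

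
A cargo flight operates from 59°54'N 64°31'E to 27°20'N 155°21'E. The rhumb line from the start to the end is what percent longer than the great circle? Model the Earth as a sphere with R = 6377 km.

Great circle: σ = 1.1693 rad → d_gc = Rσ = 7456.8 km
Rhumb: Δφ = -0.5684, Δλ = +1.5853, Δψ = -0.8172, q = Δφ/Δψ = 0.6955 → d_rh = R√(Δφ²+q²Δλ²) = 7910.8 km
Excess = (7910.8 − 7456.8) / 7456.8 = 454.0 / 7456.8 = 6.09% ≈ 6.1%

6.1%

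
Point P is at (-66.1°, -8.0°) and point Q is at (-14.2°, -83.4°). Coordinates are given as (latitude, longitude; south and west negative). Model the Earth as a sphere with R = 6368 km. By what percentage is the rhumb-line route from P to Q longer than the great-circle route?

3.7%

Great circle: σ = 1.2416 rad → d_gc = Rσ = 7906.5 km
Rhumb: Δφ = +0.9058, Δλ = -1.3160, Δψ = +1.3024, q = Δφ/Δψ = 0.6955 → d_rh = R√(Δφ²+q²Δλ²) = 8200.1 km
Excess = (8200.1 − 7906.5) / 7906.5 = 293.6 / 7906.5 = 3.71% ≈ 3.7%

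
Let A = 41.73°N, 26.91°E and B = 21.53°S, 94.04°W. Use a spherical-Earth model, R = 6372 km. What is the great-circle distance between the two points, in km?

cos σ = sin φ₁ sin φ₂ + cos φ₁ cos φ₂ cos Δλ
      = sin(41.73°)sin(-21.53°) + cos(41.73°)cos(-21.53°)cos(-120.95°) = -0.6013
σ = 126.963° → d = Rσ = 6372·2.21593 = 14120 km

14120 km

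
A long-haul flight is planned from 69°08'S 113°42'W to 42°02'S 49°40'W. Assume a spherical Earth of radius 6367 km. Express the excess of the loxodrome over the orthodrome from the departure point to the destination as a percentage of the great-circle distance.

Great circle: σ = 0.7355 rad → d_gc = Rσ = 4683.0 km
Rhumb: Δφ = +0.4730, Δλ = +1.1176, Δψ = +0.8821, q = Δφ/Δψ = 0.5362 → d_rh = R√(Δφ²+q²Δλ²) = 4860.6 km
Excess = (4860.6 − 4683.0) / 4683.0 = 177.6 / 4683.0 = 3.79% ≈ 3.8%

3.8%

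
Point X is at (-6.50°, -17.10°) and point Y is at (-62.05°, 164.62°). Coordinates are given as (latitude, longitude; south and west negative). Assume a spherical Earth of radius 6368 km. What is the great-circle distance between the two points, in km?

Haversine: a = sin²(Δφ/2)+cos φ₁ cos φ₂ sin²(Δλ/2) = 0.68274;  σ = 2·atan2(√a,√(1−a))
σ = 111.437° → d = Rσ = 6368·1.94494 = 12385 km

12385 km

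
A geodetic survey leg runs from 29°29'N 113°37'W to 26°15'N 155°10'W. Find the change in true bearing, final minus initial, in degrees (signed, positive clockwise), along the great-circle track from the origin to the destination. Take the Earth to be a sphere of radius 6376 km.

-20.1°

Initial bearing θ₁ = atan2(sin Δλ cos φ₂, cos φ₁ sin φ₂ − sin φ₁ cos φ₂ cos Δλ) = 275.25°
Final bearing θ₂ = (initial bearing from the destination back to the start) + 180° = 255.13°
Δθ = θ₂ − θ₁ = -20.1°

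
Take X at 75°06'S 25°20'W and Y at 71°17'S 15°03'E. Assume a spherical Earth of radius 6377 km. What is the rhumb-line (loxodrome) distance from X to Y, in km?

1362 km

Δψ = ln[tan(π/4+φ₂/2)/tan(π/4+φ₁/2)] = +0.2313;  Δφ = +0.0666 rad,  Δλ = +0.7048 rad
q = Δφ/Δψ = 0.2879
d = R·√(Δφ² + q²Δλ²) = 6377·0.21360 = 1362 km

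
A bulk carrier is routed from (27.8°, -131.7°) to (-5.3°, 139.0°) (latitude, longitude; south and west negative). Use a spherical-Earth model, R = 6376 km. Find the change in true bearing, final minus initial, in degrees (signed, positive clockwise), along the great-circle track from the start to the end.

Initial bearing θ₁ = atan2(sin Δλ cos φ₂, cos φ₁ sin φ₂ − sin φ₁ cos φ₂ cos Δλ) = 264.98°
Final bearing θ₂ = (initial bearing from the destination back to the start) + 180° = 242.25°
Δθ = θ₂ − θ₁ = -22.7°

-22.7°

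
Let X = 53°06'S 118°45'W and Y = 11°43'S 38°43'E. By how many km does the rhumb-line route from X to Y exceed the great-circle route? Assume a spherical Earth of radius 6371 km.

2414 km

Great circle: cos σ = sin φ₁ sin φ₂ + cos φ₁ cos φ₂ cos Δλ,  σ = 1.9613 rad → d_gc = 12495.3 km
Rhumb line: Δψ = +0.8918, q = Δφ/Δψ = 0.8099, d_rh = R√(Δφ²+q²Δλ²) = 14908.9 km
Excess = 14908.9 − 12495.3 = 2413.6 ≈ 2414 km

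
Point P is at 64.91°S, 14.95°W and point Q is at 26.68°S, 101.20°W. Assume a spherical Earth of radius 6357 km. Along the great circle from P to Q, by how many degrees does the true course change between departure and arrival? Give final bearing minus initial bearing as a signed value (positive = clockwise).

Initial bearing θ₁ = atan2(sin Δλ cos φ₂, cos φ₁ sin φ₂ − sin φ₁ cos φ₂ cos Δλ) = 261.23°
Final bearing θ₂ = (initial bearing from the destination back to the start) + 180° = 332.03°
Δθ = θ₂ − θ₁ = +70.8°

+70.8°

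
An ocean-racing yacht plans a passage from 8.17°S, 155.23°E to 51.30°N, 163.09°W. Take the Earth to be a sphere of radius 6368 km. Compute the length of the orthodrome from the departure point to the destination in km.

Haversine: a = sin²(Δφ/2)+cos φ₁ cos φ₂ sin²(Δλ/2) = 0.32434;  σ = 2·atan2(√a,√(1−a))
σ = 69.431° → d = Rσ = 6368·1.21181 = 7717 km

7717 km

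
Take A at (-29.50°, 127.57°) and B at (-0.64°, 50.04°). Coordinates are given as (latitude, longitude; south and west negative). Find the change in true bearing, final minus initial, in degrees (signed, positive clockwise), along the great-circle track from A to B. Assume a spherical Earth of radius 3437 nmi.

+24.3°

Initial bearing θ₁ = atan2(sin Δλ cos φ₂, cos φ₁ sin φ₂ − sin φ₁ cos φ₂ cos Δλ) = 275.65°
Final bearing θ₂ = (initial bearing from the destination back to the start) + 180° = 299.98°
Δθ = θ₂ − θ₁ = +24.3°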